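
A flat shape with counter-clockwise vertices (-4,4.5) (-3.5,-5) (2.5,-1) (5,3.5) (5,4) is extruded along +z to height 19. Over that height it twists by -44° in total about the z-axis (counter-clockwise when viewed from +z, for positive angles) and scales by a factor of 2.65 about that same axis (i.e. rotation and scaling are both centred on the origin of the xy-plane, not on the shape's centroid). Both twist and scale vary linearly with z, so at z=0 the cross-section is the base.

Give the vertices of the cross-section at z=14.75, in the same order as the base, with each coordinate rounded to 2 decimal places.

t = z/height = 14.75/19 = 0.776316
s = 1 + (scale-1)·z/height = 1 + (2.65-1)·14.75/19 = 2.280921
θ = twist·z/height = -44°·14.75/19 = -34.1579° = -0.596168 rad
cos θ = 0.827493, sin θ = -0.561475 (intermediates below are computed at full precision and shown rounded to 5 d.p.)
v1: (-4,4.5) → rotate → (-0.78333,5.96962) → ×s → (-1.78672,13.61624) → (-1.79,13.62)
v2: (-3.5,-5) → rotate → (-5.70360,-2.17230) → ×s → (-13.00947,-4.95485) → (-13.01,-4.95)
v3: (2.5,-1) → rotate → (1.50726,-2.23118) → ×s → (3.43794,-5.08915) → (3.44,-5.09)
v4: (5,3.5) → rotate → (6.10263,0.08885) → ×s → (13.91962,0.20266) → (13.92,0.20)
v5: (5,4) → rotate → (6.38337,0.50260) → ×s → (14.55996,1.14638) → (14.56,1.15)

Cross-section at z=14.75: (-1.79,13.62) (-13.01,-4.95) (3.44,-5.09) (13.92,0.20) (14.56,1.15)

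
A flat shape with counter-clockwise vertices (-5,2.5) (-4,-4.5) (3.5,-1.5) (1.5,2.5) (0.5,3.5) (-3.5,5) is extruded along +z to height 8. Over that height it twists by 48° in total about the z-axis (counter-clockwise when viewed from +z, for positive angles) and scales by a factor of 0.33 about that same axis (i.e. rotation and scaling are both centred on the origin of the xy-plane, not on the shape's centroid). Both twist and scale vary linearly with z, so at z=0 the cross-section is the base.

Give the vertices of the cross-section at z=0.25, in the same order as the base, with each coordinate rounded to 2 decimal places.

Cross-section at z=0.25: (-4.96,2.32) (-3.80,-4.51) (3.46,-1.38) (1.40,2.49) (0.40,3.44) (-3.55,4.80)

t = z/height = 0.25/8 = 0.03125
s = 1 + (scale-1)·z/height = 1 + (0.33-1)·0.25/8 = 0.979063
θ = twist·z/height = 48°·0.25/8 = 1.5000° = 0.026180 rad
cos θ = 0.999657, sin θ = 0.026177 (intermediates below are computed at full precision and shown rounded to 5 d.p.)
v1: (-5,2.5) → rotate → (-5.06373,2.36826) → ×s → (-4.95771,2.31867) → (-4.96,2.32)
v2: (-4,-4.5) → rotate → (-3.88083,-4.60317) → ×s → (-3.79958,-4.50679) → (-3.80,-4.51)
v3: (3.5,-1.5) → rotate → (3.53807,-1.40787) → ×s → (3.46399,-1.37839) → (3.46,-1.38)
v4: (1.5,2.5) → rotate → (1.43404,2.53841) → ×s → (1.40402,2.48526) → (1.40,2.49)
v5: (0.5,3.5) → rotate → (0.40821,3.51189) → ×s → (0.39966,3.43836) → (0.40,3.44)
v6: (-3.5,5) → rotate → (-3.62969,4.90667) → ×s → (-3.55369,4.80393) → (-3.55,4.80)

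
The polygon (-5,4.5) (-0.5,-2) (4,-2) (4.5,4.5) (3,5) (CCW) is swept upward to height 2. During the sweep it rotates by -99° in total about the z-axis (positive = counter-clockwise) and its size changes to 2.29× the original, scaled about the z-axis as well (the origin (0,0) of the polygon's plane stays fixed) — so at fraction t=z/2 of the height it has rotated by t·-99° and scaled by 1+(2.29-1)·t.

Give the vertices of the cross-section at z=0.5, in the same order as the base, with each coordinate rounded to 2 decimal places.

Cross-section at z=0.5: (-3.51,8.17) (-1.71,-2.13) (3.70,-4.62) (7.90,2.91) (6.37,4.34)

t = z/height = 0.5/2 = 0.25
s = 1 + (scale-1)·z/height = 1 + (2.29-1)·0.5/2 = 1.322500
θ = twist·z/height = -99°·0.5/2 = -24.7500° = -0.431969 rad
cos θ = 0.908143, sin θ = -0.418660 (intermediates below are computed at full precision and shown rounded to 5 d.p.)
v1: (-5,4.5) → rotate → (-2.65675,6.17994) → ×s → (-3.51355,8.17297) → (-3.51,8.17)
v2: (-0.5,-2) → rotate → (-1.29139,-1.60696) → ×s → (-1.70786,-2.12520) → (-1.71,-2.13)
v3: (4,-2) → rotate → (2.79525,-3.49093) → ×s → (3.69672,-4.61675) → (3.70,-4.62)
v4: (4.5,4.5) → rotate → (5.97061,2.20268) → ×s → (7.89614,2.91304) → (7.90,2.91)
v5: (3,5) → rotate → (4.81773,3.28474) → ×s → (6.37145,4.34406) → (6.37,4.34)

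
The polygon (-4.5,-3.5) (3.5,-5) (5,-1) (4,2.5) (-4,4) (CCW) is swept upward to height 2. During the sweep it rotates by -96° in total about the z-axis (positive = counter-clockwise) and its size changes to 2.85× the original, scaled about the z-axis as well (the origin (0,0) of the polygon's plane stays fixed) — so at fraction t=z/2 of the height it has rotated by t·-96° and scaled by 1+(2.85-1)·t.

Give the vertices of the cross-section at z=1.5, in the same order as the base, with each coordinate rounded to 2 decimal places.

Cross-section at z=1.5: (-11.27,7.64) (-8.77,-11.64) (1.42,-12.09) (8.63,-7.24) (6.13,12.03)

t = z/height = 1.5/2 = 0.75
s = 1 + (scale-1)·z/height = 1 + (2.85-1)·1.5/2 = 2.387500
θ = twist·z/height = -96°·1.5/2 = -72.0000° = -1.256637 rad
cos θ = 0.309017, sin θ = -0.951057 (intermediates below are computed at full precision and shown rounded to 5 d.p.)
v1: (-4.5,-3.5) → rotate → (-4.71927,3.19819) → ×s → (-11.26727,7.63569) → (-11.27,7.64)
v2: (3.5,-5) → rotate → (-3.67372,-4.87378) → ×s → (-8.77101,-11.63616) → (-8.77,-11.64)
v3: (5,-1) → rotate → (0.59403,-5.06430) → ×s → (1.41824,-12.09102) → (1.42,-12.09)
v4: (4,2.5) → rotate → (3.61371,-3.03168) → ×s → (8.62773,-7.23814) → (8.63,-7.24)
v5: (-4,4) → rotate → (2.56816,5.04029) → ×s → (6.13148,12.03370) → (6.13,12.03)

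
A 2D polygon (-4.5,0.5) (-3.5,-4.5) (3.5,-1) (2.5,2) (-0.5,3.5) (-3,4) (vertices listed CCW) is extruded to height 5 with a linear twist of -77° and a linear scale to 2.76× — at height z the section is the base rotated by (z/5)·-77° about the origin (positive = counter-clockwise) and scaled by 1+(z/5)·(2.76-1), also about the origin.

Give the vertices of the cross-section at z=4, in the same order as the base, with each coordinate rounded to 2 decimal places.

t = z/height = 4/5 = 0.8
s = 1 + (scale-1)·z/height = 1 + (2.76-1)·4/5 = 2.408000
θ = twist·z/height = -77°·4/5 = -61.6000° = -1.075123 rad
cos θ = 0.475624, sin θ = -0.879649 (intermediates below are computed at full precision and shown rounded to 5 d.p.)
v1: (-4.5,0.5) → rotate → (-1.70048,4.19623) → ×s → (-4.09477,10.10452) → (-4.09,10.10)
v2: (-3.5,-4.5) → rotate → (-5.62310,0.93846) → ×s → (-13.54043,2.25981) → (-13.54,2.26)
v3: (3.5,-1) → rotate → (0.78504,-3.55439) → ×s → (1.89037,-8.55898) → (1.89,-8.56)
v4: (2.5,2) → rotate → (2.94836,-1.24787) → ×s → (7.09965,-3.00488) → (7.10,-3.00)
v5: (-0.5,3.5) → rotate → (2.84096,2.10451) → ×s → (6.84103,5.06766) → (6.84,5.07)
v6: (-3,4) → rotate → (2.09172,4.54144) → ×s → (5.03687,10.93579) → (5.04,10.94)

Cross-section at z=4: (-4.09,10.10) (-13.54,2.26) (1.89,-8.56) (7.10,-3.00) (6.84,5.07) (5.04,10.94)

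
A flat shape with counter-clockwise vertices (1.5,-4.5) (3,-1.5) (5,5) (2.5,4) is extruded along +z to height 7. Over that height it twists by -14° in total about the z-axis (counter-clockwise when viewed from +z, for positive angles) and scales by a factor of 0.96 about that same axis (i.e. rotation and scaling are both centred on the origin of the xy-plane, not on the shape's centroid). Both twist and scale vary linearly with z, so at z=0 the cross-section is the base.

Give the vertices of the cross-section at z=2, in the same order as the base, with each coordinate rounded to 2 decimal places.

t = z/height = 2/7 = 0.285714
s = 1 + (scale-1)·z/height = 1 + (0.96-1)·2/7 = 0.988571
θ = twist·z/height = -14°·2/7 = -4.0000° = -0.069813 rad
cos θ = 0.997564, sin θ = -0.069756 (intermediates below are computed at full precision and shown rounded to 5 d.p.)
v1: (1.5,-4.5) → rotate → (1.18244,-4.59367) → ×s → (1.16893,-4.54117) → (1.17,-4.54)
v2: (3,-1.5) → rotate → (2.88806,-1.70562) → ×s → (2.85505,-1.68612) → (2.86,-1.69)
v3: (5,5) → rotate → (5.33660,4.63904) → ×s → (5.27561,4.58602) → (5.28,4.59)
v4: (2.5,4) → rotate → (2.77294,3.81587) → ×s → (2.74125,3.77226) → (2.74,3.77)

Cross-section at z=2: (1.17,-4.54) (2.86,-1.69) (5.28,4.59) (2.74,3.77)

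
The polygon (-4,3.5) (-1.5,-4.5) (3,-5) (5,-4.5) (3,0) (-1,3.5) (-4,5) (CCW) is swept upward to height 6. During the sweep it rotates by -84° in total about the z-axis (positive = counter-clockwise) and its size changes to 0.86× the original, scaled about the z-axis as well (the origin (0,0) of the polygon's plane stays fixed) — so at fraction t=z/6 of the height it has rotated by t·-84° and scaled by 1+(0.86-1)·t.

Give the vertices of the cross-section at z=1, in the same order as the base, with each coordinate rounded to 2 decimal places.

Cross-section at z=1: (-2.96,4.26) (-2.48,-3.91) (1.66,-5.45) (3.68,-5.45) (2.84,-0.71) (-0.12,3.55) (-2.61,5.68)

t = z/height = 1/6 = 0.166667
s = 1 + (scale-1)·z/height = 1 + (0.86-1)·1/6 = 0.976667
θ = twist·z/height = -84°·1/6 = -14.0000° = -0.244346 rad
cos θ = 0.970296, sin θ = -0.241922 (intermediates below are computed at full precision and shown rounded to 5 d.p.)
v1: (-4,3.5) → rotate → (-3.03446,4.36372) → ×s → (-2.96365,4.26190) → (-2.96,4.26)
v2: (-1.5,-4.5) → rotate → (-2.54409,-4.00345) → ×s → (-2.48473,-3.91003) → (-2.48,-3.91)
v3: (3,-5) → rotate → (1.70128,-5.57724) → ×s → (1.66158,-5.44711) → (1.66,-5.45)
v4: (5,-4.5) → rotate → (3.76283,-5.57594) → ×s → (3.67503,-5.44583) → (3.68,-5.45)
v5: (3,0) → rotate → (2.91089,-0.72577) → ×s → (2.84297,-0.70883) → (2.84,-0.71)
v6: (-1,3.5) → rotate → (-0.12357,3.63796) → ×s → (-0.12069,3.55307) → (-0.12,3.55)
v7: (-4,5) → rotate → (-2.67157,5.81917) → ×s → (-2.60924,5.68339) → (-2.61,5.68)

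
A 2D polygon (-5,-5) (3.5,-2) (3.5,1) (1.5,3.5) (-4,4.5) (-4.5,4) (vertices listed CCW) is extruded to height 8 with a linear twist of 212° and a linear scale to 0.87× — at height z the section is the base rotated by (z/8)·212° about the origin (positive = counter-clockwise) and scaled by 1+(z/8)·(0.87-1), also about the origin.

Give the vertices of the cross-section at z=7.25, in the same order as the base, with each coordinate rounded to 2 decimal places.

Cross-section at z=7.25: (3.39,5.24) (-3.39,1.08) (-2.83,-1.51) (-0.65,-3.30) (4.28,-3.14) (4.62,-2.62)

t = z/height = 7.25/8 = 0.90625
s = 1 + (scale-1)·z/height = 1 + (0.87-1)·7.25/8 = 0.882188
θ = twist·z/height = 212°·7.25/8 = 192.1250° = 3.353214 rad
cos θ = -0.977692, sin θ = -0.210045 (intermediates below are computed at full precision and shown rounded to 5 d.p.)
v1: (-5,-5) → rotate → (3.83823,5.93868) → ×s → (3.38604,5.23903) → (3.39,5.24)
v2: (3.5,-2) → rotate → (-3.84201,1.22023) → ×s → (-3.38937,1.07647) → (-3.39,1.08)
v3: (3.5,1) → rotate → (-3.21188,-1.71285) → ×s → (-2.83348,-1.51105) → (-2.83,-1.51)
v4: (1.5,3.5) → rotate → (-0.73138,-3.73699) → ×s → (-0.64521,-3.29672) → (-0.65,-3.30)
v5: (-4,4.5) → rotate → (4.85597,-3.55943) → ×s → (4.28388,-3.14009) → (4.28,-3.14)
v6: (-4.5,4) → rotate → (5.23979,-2.96556) → ×s → (4.62248,-2.61618) → (4.62,-2.62)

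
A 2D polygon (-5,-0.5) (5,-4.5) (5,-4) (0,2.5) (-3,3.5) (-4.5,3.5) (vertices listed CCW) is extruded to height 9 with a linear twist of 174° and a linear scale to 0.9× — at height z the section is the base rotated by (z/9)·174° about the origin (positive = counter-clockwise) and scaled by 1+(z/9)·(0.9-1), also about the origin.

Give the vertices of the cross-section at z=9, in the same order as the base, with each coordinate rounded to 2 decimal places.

t = z/height = 9/9 = 1
s = 1 + (scale-1)·z/height = 1 + (0.9-1)·9/9 = 0.900000
θ = twist·z/height = 174°·9/9 = 174.0000° = 3.036873 rad
cos θ = -0.994522, sin θ = 0.104528 (intermediates below are computed at full precision and shown rounded to 5 d.p.)
v1: (-5,-0.5) → rotate → (5.02487,-0.02538) → ×s → (4.52239,-0.02284) → (4.52,-0.02)
v2: (5,-4.5) → rotate → (-4.50223,4.99799) → ×s → (-4.05201,4.49819) → (-4.05,4.50)
v3: (5,-4) → rotate → (-4.55450,4.50073) → ×s → (-4.09905,4.05066) → (-4.10,4.05)
v4: (0,2.5) → rotate → (-0.26132,-2.48630) → ×s → (-0.23519,-2.23767) → (-0.24,-2.24)
v5: (-3,3.5) → rotate → (2.61772,-3.79441) → ×s → (2.35594,-3.41497) → (2.36,-3.41)
v6: (-4.5,3.5) → rotate → (4.10950,-3.95120) → ×s → (3.69855,-3.55608) → (3.70,-3.56)

Cross-section at z=9: (4.52,-0.02) (-4.05,4.50) (-4.10,4.05) (-0.24,-2.24) (2.36,-3.41) (3.70,-3.56)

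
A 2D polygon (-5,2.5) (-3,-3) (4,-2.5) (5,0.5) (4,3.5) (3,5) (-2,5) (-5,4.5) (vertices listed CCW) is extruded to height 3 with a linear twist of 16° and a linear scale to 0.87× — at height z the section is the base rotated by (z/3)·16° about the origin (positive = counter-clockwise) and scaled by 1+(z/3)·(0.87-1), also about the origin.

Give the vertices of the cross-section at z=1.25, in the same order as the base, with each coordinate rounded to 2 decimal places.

Cross-section at z=1.25: (-4.97,1.80) (-2.49,-3.15) (4.03,-1.91) (4.64,1.02) (3.37,3.73) (2.27,5.03) (-2.43,4.48) (-5.19,3.68)

t = z/height = 1.25/3 = 0.416667
s = 1 + (scale-1)·z/height = 1 + (0.87-1)·1.25/3 = 0.945833
θ = twist·z/height = 16°·1.25/3 = 6.6667° = 0.116355 rad
cos θ = 0.993238, sin θ = 0.116093 (intermediates below are computed at full precision and shown rounded to 5 d.p.)
v1: (-5,2.5) → rotate → (-5.25642,1.90263) → ×s → (-4.97170,1.79957) → (-4.97,1.80)
v2: (-3,-3) → rotate → (-2.63144,-3.32799) → ×s → (-2.48890,-3.14773) → (-2.49,-3.15)
v3: (4,-2.5) → rotate → (4.26319,-2.01872) → ×s → (4.03226,-1.90938) → (4.03,-1.91)
v4: (5,0.5) → rotate → (4.90815,1.07708) → ×s → (4.64229,1.01874) → (4.64,1.02)
v5: (4,3.5) → rotate → (3.56663,3.94071) → ×s → (3.37344,3.72725) → (3.37,3.73)
v6: (3,5) → rotate → (2.39925,5.31447) → ×s → (2.26929,5.02660) → (2.27,5.03)
v7: (-2,5) → rotate → (-2.56694,4.73401) → ×s → (-2.42790,4.47758) → (-2.43,4.48)
v8: (-5,4.5) → rotate → (-5.48861,3.88911) → ×s → (-5.19131,3.67845) → (-5.19,3.68)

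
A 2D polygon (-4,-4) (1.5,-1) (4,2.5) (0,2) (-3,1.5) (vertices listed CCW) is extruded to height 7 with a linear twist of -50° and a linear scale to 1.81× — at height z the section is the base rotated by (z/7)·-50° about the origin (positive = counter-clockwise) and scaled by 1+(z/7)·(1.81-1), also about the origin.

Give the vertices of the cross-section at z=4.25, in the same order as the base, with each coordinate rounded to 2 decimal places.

Cross-section at z=4.25: (-8.16,-2.13) (1.18,-2.42) (7.03,0.20) (1.51,2.57) (-2.73,4.19)

t = z/height = 4.25/7 = 0.607143
s = 1 + (scale-1)·z/height = 1 + (1.81-1)·4.25/7 = 1.491786
θ = twist·z/height = -50°·4.25/7 = -30.3571° = -0.529832 rad
cos θ = 0.862892, sin θ = -0.505388 (intermediates below are computed at full precision and shown rounded to 5 d.p.)
v1: (-4,-4) → rotate → (-5.47312,-1.43001) → ×s → (-8.16472,-2.13327) → (-8.16,-2.13)
v2: (1.5,-1) → rotate → (0.78895,-1.62097) → ×s → (1.17694,-2.41815) → (1.18,-2.42)
v3: (4,2.5) → rotate → (4.71504,0.13568) → ×s → (7.03383,0.20240) → (7.03,0.20)
v4: (0,2) → rotate → (1.01078,1.72578) → ×s → (1.50786,2.57450) → (1.51,2.57)
v5: (-3,1.5) → rotate → (-1.83059,2.81050) → ×s → (-2.73085,4.19267) → (-2.73,4.19)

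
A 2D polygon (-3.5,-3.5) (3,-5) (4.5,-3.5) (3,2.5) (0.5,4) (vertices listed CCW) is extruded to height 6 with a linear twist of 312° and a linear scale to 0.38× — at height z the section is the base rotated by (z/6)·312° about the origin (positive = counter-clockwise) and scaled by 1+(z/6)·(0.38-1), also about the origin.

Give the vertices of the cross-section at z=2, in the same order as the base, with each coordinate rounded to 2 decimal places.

Cross-section at z=2: (3.37,-2.02) (3.27,3.27) (1.83,4.14) (-2.50,1.83) (-3.18,-0.38)

t = z/height = 2/6 = 0.333333
s = 1 + (scale-1)·z/height = 1 + (0.38-1)·2/6 = 0.793333
θ = twist·z/height = 312°·2/6 = 104.0000° = 1.815142 rad
cos θ = -0.241922, sin θ = 0.970296 (intermediates below are computed at full precision and shown rounded to 5 d.p.)
v1: (-3.5,-3.5) → rotate → (4.24276,-2.54931) → ×s → (3.36592,-2.02245) → (3.37,-2.02)
v2: (3,-5) → rotate → (4.12571,4.12050) → ×s → (3.27307,3.26893) → (3.27,3.27)
v3: (4.5,-3.5) → rotate → (2.30739,5.21306) → ×s → (1.83053,4.13569) → (1.83,4.14)
v4: (3,2.5) → rotate → (-3.15151,2.30608) → ×s → (-2.50019,1.82949) → (-2.50,1.83)
v5: (0.5,4) → rotate → (-4.00214,-0.48254) → ×s → (-3.17503,-0.38281) → (-3.18,-0.38)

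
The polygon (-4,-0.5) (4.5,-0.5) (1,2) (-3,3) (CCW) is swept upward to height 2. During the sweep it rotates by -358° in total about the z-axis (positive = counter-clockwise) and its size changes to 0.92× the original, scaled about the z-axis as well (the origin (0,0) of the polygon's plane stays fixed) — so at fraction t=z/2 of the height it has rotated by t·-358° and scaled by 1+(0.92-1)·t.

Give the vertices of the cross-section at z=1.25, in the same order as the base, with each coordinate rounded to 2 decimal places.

t = z/height = 1.25/2 = 0.625
s = 1 + (scale-1)·z/height = 1 + (0.92-1)·1.25/2 = 0.950000
θ = twist·z/height = -358°·1.25/2 = -223.7500° = -3.905174 rad
cos θ = -0.722364, sin θ = 0.691513 (intermediates below are computed at full precision and shown rounded to 5 d.p.)
v1: (-4,-0.5) → rotate → (3.23521,-2.40487) → ×s → (3.07345,-2.28463) → (3.07,-2.28)
v2: (4.5,-0.5) → rotate → (-2.90488,3.47299) → ×s → (-2.75964,3.29934) → (-2.76,3.30)
v3: (1,2) → rotate → (-2.10539,-0.75321) → ×s → (-2.00012,-0.71555) → (-2.00,-0.72)
v4: (-3,3) → rotate → (0.09255,-4.24163) → ×s → (0.08793,-4.02955) → (0.09,-4.03)

Cross-section at z=1.25: (3.07,-2.28) (-2.76,3.30) (-2.00,-0.72) (0.09,-4.03)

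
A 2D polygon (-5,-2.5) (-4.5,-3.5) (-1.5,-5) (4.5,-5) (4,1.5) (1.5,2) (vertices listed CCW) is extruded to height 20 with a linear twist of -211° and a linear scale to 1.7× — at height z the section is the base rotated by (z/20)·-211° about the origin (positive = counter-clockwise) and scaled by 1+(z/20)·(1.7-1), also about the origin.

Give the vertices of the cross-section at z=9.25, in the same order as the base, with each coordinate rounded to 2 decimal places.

Cross-section at z=9.25: (-2.41,7.00) (-3.81,6.52) (-6.30,2.84) (-7.35,-5.03) (1.27,-5.51) (2.36,-2.32)

t = z/height = 9.25/20 = 0.4625
s = 1 + (scale-1)·z/height = 1 + (1.7-1)·9.25/20 = 1.323750
θ = twist·z/height = -211°·9.25/20 = -97.5875° = -1.703223 rad
cos θ = -0.132040, sin θ = -0.991244 (intermediates below are computed at full precision and shown rounded to 5 d.p.)
v1: (-5,-2.5) → rotate → (-1.81791,5.28632) → ×s → (-2.40646,6.99777) → (-2.41,7.00)
v2: (-4.5,-3.5) → rotate → (-2.87517,4.92274) → ×s → (-3.80601,6.51648) → (-3.81,6.52)
v3: (-1.5,-5) → rotate → (-4.75816,2.14707) → ×s → (-6.29862,2.84218) → (-6.30,2.84)
v4: (4.5,-5) → rotate → (-5.55040,-3.80040) → ×s → (-7.34735,-5.03078) → (-7.35,-5.03)
v5: (4,1.5) → rotate → (0.95871,-4.16304) → ×s → (1.26909,-5.51082) → (1.27,-5.51)
v6: (1.5,2) → rotate → (1.78443,-1.75095) → ×s → (2.36214,-2.31782) → (2.36,-2.32)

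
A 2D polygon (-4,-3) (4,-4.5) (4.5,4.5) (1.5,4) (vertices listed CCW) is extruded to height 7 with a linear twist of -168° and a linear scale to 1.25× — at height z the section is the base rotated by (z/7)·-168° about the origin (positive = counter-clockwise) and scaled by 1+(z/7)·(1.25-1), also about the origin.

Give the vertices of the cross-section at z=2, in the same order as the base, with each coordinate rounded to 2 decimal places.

t = z/height = 2/7 = 0.285714
s = 1 + (scale-1)·z/height = 1 + (1.25-1)·2/7 = 1.071429
θ = twist·z/height = -168°·2/7 = -48.0000° = -0.837758 rad
cos θ = 0.669131, sin θ = -0.743145 (intermediates below are computed at full precision and shown rounded to 5 d.p.)
v1: (-4,-3) → rotate → (-4.90596,0.96519) → ×s → (-5.25638,1.03413) → (-5.26,1.03)
v2: (4,-4.5) → rotate → (-0.66763,-5.98367) → ×s → (-0.71532,-6.41107) → (-0.72,-6.41)
v3: (4.5,4.5) → rotate → (6.35524,-0.33306) → ×s → (6.80919,-0.35685) → (6.81,-0.36)
v4: (1.5,4) → rotate → (3.97628,1.56181) → ×s → (4.26029,1.67336) → (4.26,1.67)

Cross-section at z=2: (-5.26,1.03) (-0.72,-6.41) (6.81,-0.36) (4.26,1.67)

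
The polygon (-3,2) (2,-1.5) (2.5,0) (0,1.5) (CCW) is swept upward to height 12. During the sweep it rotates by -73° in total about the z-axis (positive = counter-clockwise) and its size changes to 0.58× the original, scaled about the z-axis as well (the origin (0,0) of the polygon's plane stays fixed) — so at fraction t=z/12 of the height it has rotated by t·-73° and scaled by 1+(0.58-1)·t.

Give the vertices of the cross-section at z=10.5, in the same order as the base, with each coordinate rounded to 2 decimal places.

t = z/height = 10.5/12 = 0.875
s = 1 + (scale-1)·z/height = 1 + (0.58-1)·10.5/12 = 0.632500
θ = twist·z/height = -73°·10.5/12 = -63.8750° = -1.114829 rad
cos θ = 0.440331, sin θ = -0.897836 (intermediates below are computed at full precision and shown rounded to 5 d.p.)
v1: (-3,2) → rotate → (0.47468,3.57417) → ×s → (0.30023,2.26066) → (0.30,2.26)
v2: (2,-1.5) → rotate → (-0.46609,-2.45617) → ×s → (-0.29480,-1.55353) → (-0.29,-1.55)
v3: (2.5,0) → rotate → (1.10083,-2.24459) → ×s → (0.69627,-1.41970) → (0.70,-1.42)
v4: (0,1.5) → rotate → (1.34675,0.66050) → ×s → (0.85182,0.41776) → (0.85,0.42)

Cross-section at z=10.5: (0.30,2.26) (-0.29,-1.55) (0.70,-1.42) (0.85,0.42)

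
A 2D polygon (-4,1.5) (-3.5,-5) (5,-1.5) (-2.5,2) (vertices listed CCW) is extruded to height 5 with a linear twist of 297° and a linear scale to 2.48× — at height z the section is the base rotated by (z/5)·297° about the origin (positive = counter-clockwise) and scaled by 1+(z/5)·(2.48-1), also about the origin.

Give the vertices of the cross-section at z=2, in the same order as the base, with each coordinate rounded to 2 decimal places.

Cross-section at z=2: (0.98,-6.73) (9.66,-1.05) (-1.74,8.13) (-0.87,-5.02)

t = z/height = 2/5 = 0.4
s = 1 + (scale-1)·z/height = 1 + (2.48-1)·2/5 = 1.592000
θ = twist·z/height = 297°·2/5 = 118.8000° = 2.073451 rad
cos θ = -0.481754, sin θ = 0.876307 (intermediates below are computed at full precision and shown rounded to 5 d.p.)
v1: (-4,1.5) → rotate → (0.61255,-4.22786) → ×s → (0.97519,-6.73075) → (0.98,-6.73)
v2: (-3.5,-5) → rotate → (6.06767,-0.65831) → ×s → (9.65973,-1.04802) → (9.66,-1.05)
v3: (5,-1.5) → rotate → (-1.09431,5.10416) → ×s → (-1.74214,8.12583) → (-1.74,8.13)
v4: (-2.5,2) → rotate → (-0.54823,-3.15427) → ×s → (-0.87278,-5.02160) → (-0.87,-5.02)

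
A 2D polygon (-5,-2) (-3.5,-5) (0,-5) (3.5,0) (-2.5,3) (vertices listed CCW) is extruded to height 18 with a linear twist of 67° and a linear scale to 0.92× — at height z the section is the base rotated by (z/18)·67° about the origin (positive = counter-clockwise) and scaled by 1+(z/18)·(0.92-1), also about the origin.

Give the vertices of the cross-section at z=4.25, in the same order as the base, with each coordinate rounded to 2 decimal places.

Cross-section at z=4.25: (-4.18,-3.23) (-1.97,-5.66) (1.34,-4.72) (3.30,0.94) (-3.16,2.16)

t = z/height = 4.25/18 = 0.236111
s = 1 + (scale-1)·z/height = 1 + (0.92-1)·4.25/18 = 0.981111
θ = twist·z/height = 67°·4.25/18 = 15.8194° = 0.276101 rad
cos θ = 0.962126, sin θ = 0.272607 (intermediates below are computed at full precision and shown rounded to 5 d.p.)
v1: (-5,-2) → rotate → (-4.26541,-3.28728) → ×s → (-4.18485,-3.22519) → (-4.18,-3.23)
v2: (-3.5,-5) → rotate → (-2.00441,-5.76475) → ×s → (-1.96654,-5.65586) → (-1.97,-5.66)
v3: (0,-5) → rotate → (1.36303,-4.81063) → ×s → (1.33729,-4.71976) → (1.34,-4.72)
v4: (3.5,0) → rotate → (3.36744,0.95412) → ×s → (3.30383,0.93610) → (3.30,0.94)
v5: (-2.5,3) → rotate → (-3.22313,2.20486) → ×s → (-3.16225,2.16321) → (-3.16,2.16)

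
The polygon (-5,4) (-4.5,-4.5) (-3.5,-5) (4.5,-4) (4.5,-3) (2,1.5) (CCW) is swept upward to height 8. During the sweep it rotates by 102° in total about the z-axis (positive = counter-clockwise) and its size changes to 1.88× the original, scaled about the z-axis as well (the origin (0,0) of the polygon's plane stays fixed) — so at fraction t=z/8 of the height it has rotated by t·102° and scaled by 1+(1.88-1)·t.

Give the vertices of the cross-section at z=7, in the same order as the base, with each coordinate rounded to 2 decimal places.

Cross-section at z=7: (-7.20,-8.76) (7.86,-8.07) (8.77,-6.31) (7.18,7.87) (5.41,7.89) (-2.61,3.57)

t = z/height = 7/8 = 0.875
s = 1 + (scale-1)·z/height = 1 + (1.88-1)·7/8 = 1.770000
θ = twist·z/height = 102°·7/8 = 89.2500° = 1.557706 rad
cos θ = 0.013090, sin θ = 0.999914 (intermediates below are computed at full precision and shown rounded to 5 d.p.)
v1: (-5,4) → rotate → (-4.06511,-4.94721) → ×s → (-7.19524,-8.75657) → (-7.20,-8.76)
v2: (-4.5,-4.5) → rotate → (4.44071,-4.55852) → ×s → (7.86006,-8.06858) → (7.86,-8.07)
v3: (-3.5,-5) → rotate → (4.95376,-3.56515) → ×s → (8.76815,-6.31031) → (8.77,-6.31)
v4: (4.5,-4) → rotate → (4.05856,4.44726) → ×s → (7.18365,7.87164) → (7.18,7.87)
v5: (4.5,-3) → rotate → (3.05865,4.46035) → ×s → (5.41380,7.89481) → (5.41,7.89)
v6: (2,1.5) → rotate → (-1.47369,2.01946) → ×s → (-2.60844,3.57445) → (-2.61,3.57)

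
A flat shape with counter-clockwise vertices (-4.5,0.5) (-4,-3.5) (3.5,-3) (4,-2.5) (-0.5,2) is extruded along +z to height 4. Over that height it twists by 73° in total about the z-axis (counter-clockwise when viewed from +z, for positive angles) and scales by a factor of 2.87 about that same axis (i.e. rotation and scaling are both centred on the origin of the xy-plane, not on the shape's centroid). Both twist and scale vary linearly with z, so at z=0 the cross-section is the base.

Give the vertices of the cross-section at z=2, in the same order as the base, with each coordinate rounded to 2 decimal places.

t = z/height = 2/4 = 0.5
s = 1 + (scale-1)·z/height = 1 + (2.87-1)·2/4 = 1.935000
θ = twist·z/height = 73°·2/4 = 36.5000° = 0.637045 rad
cos θ = 0.803857, sin θ = 0.594823 (intermediates below are computed at full precision and shown rounded to 5 d.p.)
v1: (-4.5,0.5) → rotate → (-3.91477,-2.27477) → ×s → (-7.57507,-4.40169) → (-7.58,-4.40)
v2: (-4,-3.5) → rotate → (-1.13355,-5.19279) → ×s → (-2.19341,-10.04805) → (-2.19,-10.05)
v3: (3.5,-3) → rotate → (4.59797,-0.32969) → ×s → (8.89707,-0.63795) → (8.90,-0.64)
v4: (4,-2.5) → rotate → (4.70248,0.36965) → ×s → (9.09931,0.71527) → (9.10,0.72)
v5: (-0.5,2) → rotate → (-1.59157,1.31030) → ×s → (-3.07970,2.53544) → (-3.08,2.54)

Cross-section at z=2: (-7.58,-4.40) (-2.19,-10.05) (8.90,-0.64) (9.10,0.72) (-3.08,2.54)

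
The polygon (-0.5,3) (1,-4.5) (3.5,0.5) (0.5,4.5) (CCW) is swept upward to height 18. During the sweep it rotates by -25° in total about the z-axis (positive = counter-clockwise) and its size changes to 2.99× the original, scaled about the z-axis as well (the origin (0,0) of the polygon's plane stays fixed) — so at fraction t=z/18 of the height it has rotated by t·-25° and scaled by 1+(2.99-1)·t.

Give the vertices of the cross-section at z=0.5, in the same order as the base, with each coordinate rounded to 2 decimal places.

t = z/height = 0.5/18 = 0.0277778
s = 1 + (scale-1)·z/height = 1 + (2.99-1)·0.5/18 = 1.055278
θ = twist·z/height = -25°·0.5/18 = -0.6944° = -0.012120 rad
cos θ = 0.999927, sin θ = -0.012120 (intermediates below are computed at full precision and shown rounded to 5 d.p.)
v1: (-0.5,3) → rotate → (-0.46360,3.00584) → ×s → (-0.48923,3.17200) → (-0.49,3.17)
v2: (1,-4.5) → rotate → (0.94539,-4.51179) → ×s → (0.99765,-4.76119) → (1.00,-4.76)
v3: (3.5,0.5) → rotate → (3.50580,0.45754) → ×s → (3.69960,0.48284) → (3.70,0.48)
v4: (0.5,4.5) → rotate → (0.55450,4.49361) → ×s → (0.58516,4.74201) → (0.59,4.74)

Cross-section at z=0.5: (-0.49,3.17) (1.00,-4.76) (3.70,0.48) (0.59,4.74)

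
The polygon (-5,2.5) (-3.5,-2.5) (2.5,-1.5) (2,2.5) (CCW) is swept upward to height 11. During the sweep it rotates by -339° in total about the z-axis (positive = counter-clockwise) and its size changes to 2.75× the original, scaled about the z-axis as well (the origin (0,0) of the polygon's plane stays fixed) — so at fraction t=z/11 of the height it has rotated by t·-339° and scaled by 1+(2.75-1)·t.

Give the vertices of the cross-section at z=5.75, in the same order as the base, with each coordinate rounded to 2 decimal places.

t = z/height = 5.75/11 = 0.522727
s = 1 + (scale-1)·z/height = 1 + (2.75-1)·5.75/11 = 1.914773
θ = twist·z/height = -339°·5.75/11 = -177.2045° = -3.092803 rad
cos θ = -0.998810, sin θ = -0.048771 (intermediates below are computed at full precision and shown rounded to 5 d.p.)
v1: (-5,2.5) → rotate → (5.11598,-2.25317) → ×s → (9.79593,-4.31431) → (9.80,-4.31)
v2: (-3.5,-2.5) → rotate → (3.37391,2.66772) → ×s → (6.46027,5.10808) → (6.46,5.11)
v3: (2.5,-1.5) → rotate → (-2.57018,1.37629) → ×s → (-4.92131,2.63528) → (-4.92,2.64)
v4: (2,2.5) → rotate → (-1.87569,-2.59457) → ×s → (-3.59153,-4.96800) → (-3.59,-4.97)

Cross-section at z=5.75: (9.80,-4.31) (6.46,5.11) (-4.92,2.64) (-3.59,-4.97)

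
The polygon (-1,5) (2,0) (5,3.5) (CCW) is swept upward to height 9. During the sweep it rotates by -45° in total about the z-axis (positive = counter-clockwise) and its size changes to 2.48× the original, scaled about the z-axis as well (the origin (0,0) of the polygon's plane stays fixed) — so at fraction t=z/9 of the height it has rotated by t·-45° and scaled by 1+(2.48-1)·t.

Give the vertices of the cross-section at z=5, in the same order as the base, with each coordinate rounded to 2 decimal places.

t = z/height = 5/9 = 0.555556
s = 1 + (scale-1)·z/height = 1 + (2.48-1)·5/9 = 1.822222
θ = twist·z/height = -45°·5/9 = -25.0000° = -0.436332 rad
cos θ = 0.906308, sin θ = -0.422618 (intermediates below are computed at full precision and shown rounded to 5 d.p.)
v1: (-1,5) → rotate → (1.20678,4.95416) → ×s → (2.19903,9.02758) → (2.20,9.03)
v2: (2,0) → rotate → (1.81262,-0.84524) → ×s → (3.30299,-1.54021) → (3.30,-1.54)
v3: (5,3.5) → rotate → (6.01070,1.05899) → ×s → (10.95284,1.92971) → (10.95,1.93)

Cross-section at z=5: (2.20,9.03) (3.30,-1.54) (10.95,1.93)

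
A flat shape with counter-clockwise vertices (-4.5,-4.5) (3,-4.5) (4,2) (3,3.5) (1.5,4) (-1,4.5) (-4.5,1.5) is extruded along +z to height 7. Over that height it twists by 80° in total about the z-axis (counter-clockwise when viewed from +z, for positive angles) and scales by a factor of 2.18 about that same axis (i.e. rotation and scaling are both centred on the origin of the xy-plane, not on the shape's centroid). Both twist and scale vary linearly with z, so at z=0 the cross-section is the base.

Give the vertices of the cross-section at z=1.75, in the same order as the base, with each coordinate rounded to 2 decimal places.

Cross-section at z=1.75: (-3.48,-7.47) (5.64,-4.15) (3.98,4.21) (2.10,5.59) (0.05,5.53) (-3.21,5.03) (-6.14,-0.17)

t = z/height = 1.75/7 = 0.25
s = 1 + (scale-1)·z/height = 1 + (2.18-1)·1.75/7 = 1.295000
θ = twist·z/height = 80°·1.75/7 = 20.0000° = 0.349066 rad
cos θ = 0.939693, sin θ = 0.342020 (intermediates below are computed at full precision and shown rounded to 5 d.p.)
v1: (-4.5,-4.5) → rotate → (-2.68953,-5.76771) → ×s → (-3.48294,-7.46918) → (-3.48,-7.47)
v2: (3,-4.5) → rotate → (4.35817,-3.20256) → ×s → (5.64383,-4.14731) → (5.64,-4.15)
v3: (4,2) → rotate → (3.07473,3.24747) → ×s → (3.98178,4.20547) → (3.98,4.21)
v4: (3,3.5) → rotate → (1.62201,4.31498) → ×s → (2.10050,5.58791) → (2.10,5.59)
v5: (1.5,4) → rotate → (0.04146,4.27180) → ×s → (0.05369,5.53198) → (0.05,5.53)
v6: (-1,4.5) → rotate → (-2.47878,3.88660) → ×s → (-3.21002,5.03314) → (-3.21,5.03)
v7: (-4.5,1.5) → rotate → (-4.74165,-0.12955) → ×s → (-6.14043,-0.16777) → (-6.14,-0.17)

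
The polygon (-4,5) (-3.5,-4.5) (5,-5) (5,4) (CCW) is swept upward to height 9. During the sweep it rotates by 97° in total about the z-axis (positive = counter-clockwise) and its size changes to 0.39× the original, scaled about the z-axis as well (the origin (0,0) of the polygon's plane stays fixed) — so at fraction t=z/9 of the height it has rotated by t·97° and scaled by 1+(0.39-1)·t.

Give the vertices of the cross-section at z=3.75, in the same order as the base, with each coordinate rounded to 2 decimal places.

Cross-section at z=3.75: (-4.69,0.90) (0.19,-4.25) (5.26,-0.42) (0.90,4.69)

t = z/height = 3.75/9 = 0.416667
s = 1 + (scale-1)·z/height = 1 + (0.39-1)·3.75/9 = 0.745833
θ = twist·z/height = 97°·3.75/9 = 40.4167° = 0.705404 rad
cos θ = 0.761350, sin θ = 0.648341 (intermediates below are computed at full precision and shown rounded to 5 d.p.)
v1: (-4,5) → rotate → (-6.28711,1.21338) → ×s → (-4.68913,0.90498) → (-4.69,0.90)
v2: (-3.5,-4.5) → rotate → (0.25281,-5.69527) → ×s → (0.18856,-4.24772) → (0.19,-4.25)
v3: (5,-5) → rotate → (7.04846,-0.56504) → ×s → (5.25697,-0.42143) → (5.26,-0.42)
v4: (5,4) → rotate → (1.21338,6.28711) → ×s → (0.90498,4.68913) → (0.90,4.69)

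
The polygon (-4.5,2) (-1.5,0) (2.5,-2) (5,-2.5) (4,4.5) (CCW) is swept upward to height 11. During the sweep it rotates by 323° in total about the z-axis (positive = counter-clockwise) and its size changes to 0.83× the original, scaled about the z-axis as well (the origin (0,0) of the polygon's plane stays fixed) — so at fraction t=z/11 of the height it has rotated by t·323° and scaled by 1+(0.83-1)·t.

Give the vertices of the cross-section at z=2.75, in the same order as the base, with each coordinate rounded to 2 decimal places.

Cross-section at z=2.75: (-2.58,-3.94) (-0.23,-1.42) (2.27,2.05) (3.13,4.34) (-3.64,4.47)

t = z/height = 2.75/11 = 0.25
s = 1 + (scale-1)·z/height = 1 + (0.83-1)·2.75/11 = 0.957500
θ = twist·z/height = 323°·2.75/11 = 80.7500° = 1.409353 rad
cos θ = 0.160743, sin θ = 0.986996 (intermediates below are computed at full precision and shown rounded to 5 d.p.)
v1: (-4.5,2) → rotate → (-2.69733,-4.12000) → ×s → (-2.58270,-3.94490) → (-2.58,-3.94)
v2: (-1.5,0) → rotate → (-0.24111,-1.48049) → ×s → (-0.23087,-1.41757) → (-0.23,-1.42)
v3: (2.5,-2) → rotate → (2.37585,2.14601) → ×s → (2.27488,2.05480) → (2.27,2.05)
v4: (5,-2.5) → rotate → (3.27120,4.53313) → ×s → (3.13218,4.34047) → (3.13,4.34)
v5: (4,4.5) → rotate → (-3.79851,4.67133) → ×s → (-3.63708,4.47280) → (-3.64,4.47)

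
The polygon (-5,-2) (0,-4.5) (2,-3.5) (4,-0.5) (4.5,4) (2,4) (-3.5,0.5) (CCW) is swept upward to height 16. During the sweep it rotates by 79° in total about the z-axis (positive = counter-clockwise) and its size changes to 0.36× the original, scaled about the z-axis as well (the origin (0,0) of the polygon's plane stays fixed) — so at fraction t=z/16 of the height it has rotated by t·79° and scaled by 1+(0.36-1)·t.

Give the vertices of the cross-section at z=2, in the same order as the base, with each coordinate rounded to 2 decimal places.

Cross-section at z=2: (-4.22,-2.60) (0.71,-4.08) (2.36,-2.86) (3.70,0.18) (3.45,4.34) (1.18,3.94) (-3.25,-0.10)

t = z/height = 2/16 = 0.125
s = 1 + (scale-1)·z/height = 1 + (0.36-1)·2/16 = 0.920000
θ = twist·z/height = 79°·2/16 = 9.8750° = 0.172351 rad
cos θ = 0.985184, sin θ = 0.171499 (intermediates below are computed at full precision and shown rounded to 5 d.p.)
v1: (-5,-2) → rotate → (-4.58292,-2.82786) → ×s → (-4.21629,-2.60164) → (-4.22,-2.60)
v2: (0,-4.5) → rotate → (0.77175,-4.43333) → ×s → (0.71001,-4.07866) → (0.71,-4.08)
v3: (2,-3.5) → rotate → (2.57062,-3.10515) → ×s → (2.36497,-2.85673) → (2.36,-2.86)
v4: (4,-0.5) → rotate → (4.02649,0.19340) → ×s → (3.70437,0.17793) → (3.70,0.18)
v5: (4.5,4) → rotate → (3.74733,4.71248) → ×s → (3.44755,4.33548) → (3.45,4.34)
v6: (2,4) → rotate → (1.28437,4.28374) → ×s → (1.18162,3.94104) → (1.18,3.94)
v7: (-3.5,0.5) → rotate → (-3.53389,-0.10766) → ×s → (-3.25118,-0.09904) → (-3.25,-0.10)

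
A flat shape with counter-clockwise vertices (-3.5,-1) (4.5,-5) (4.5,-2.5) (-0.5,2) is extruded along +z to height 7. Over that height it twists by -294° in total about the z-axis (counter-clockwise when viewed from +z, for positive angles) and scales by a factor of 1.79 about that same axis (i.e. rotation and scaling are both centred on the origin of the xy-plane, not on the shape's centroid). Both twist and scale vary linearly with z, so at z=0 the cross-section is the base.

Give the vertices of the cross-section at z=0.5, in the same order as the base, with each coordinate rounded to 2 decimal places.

t = z/height = 0.5/7 = 0.0714286
s = 1 + (scale-1)·z/height = 1 + (1.79-1)·0.5/7 = 1.056429
θ = twist·z/height = -294°·0.5/7 = -21.0000° = -0.366519 rad
cos θ = 0.933580, sin θ = -0.358368 (intermediates below are computed at full precision and shown rounded to 5 d.p.)
v1: (-3.5,-1) → rotate → (-3.62590,0.32071) → ×s → (-3.83050,0.33880) → (-3.83,0.34)
v2: (4.5,-5) → rotate → (2.40927,-6.28056) → ×s → (2.54522,-6.63496) → (2.55,-6.63)
v3: (4.5,-2.5) → rotate → (3.30519,-3.94661) → ×s → (3.49170,-4.16931) → (3.49,-4.17)
v4: (-0.5,2) → rotate → (0.24995,2.04634) → ×s → (0.26405,2.16182) → (0.26,2.16)

Cross-section at z=0.5: (-3.83,0.34) (2.55,-6.63) (3.49,-4.17) (0.26,2.16)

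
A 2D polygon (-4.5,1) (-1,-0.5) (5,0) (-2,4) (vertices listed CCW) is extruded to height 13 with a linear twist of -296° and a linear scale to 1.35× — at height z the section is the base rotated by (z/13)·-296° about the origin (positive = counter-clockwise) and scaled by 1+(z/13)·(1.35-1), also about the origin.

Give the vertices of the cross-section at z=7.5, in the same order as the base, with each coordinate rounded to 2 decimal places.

Cross-section at z=7.5: (5.53,-0.32) (1.09,0.79) (-5.93,-0.96) (3.14,-4.36)

t = z/height = 7.5/13 = 0.576923
s = 1 + (scale-1)·z/height = 1 + (1.35-1)·7.5/13 = 1.201923
θ = twist·z/height = -296°·7.5/13 = -170.7692° = -2.980485 rad
cos θ = -0.987050, sin θ = -0.160411 (intermediates below are computed at full precision and shown rounded to 5 d.p.)
v1: (-4.5,1) → rotate → (4.60214,-0.26520) → ×s → (5.53142,-0.31875) → (5.53,-0.32)
v2: (-1,-0.5) → rotate → (0.90684,0.65394) → ×s → (1.08996,0.78598) → (1.09,0.79)
v3: (5,0) → rotate → (-4.93525,-0.80206) → ×s → (-5.93179,-0.96401) → (-5.93,-0.96)
v4: (-2,4) → rotate → (2.61575,-3.62738) → ×s → (3.14393,-4.35983) → (3.14,-4.36)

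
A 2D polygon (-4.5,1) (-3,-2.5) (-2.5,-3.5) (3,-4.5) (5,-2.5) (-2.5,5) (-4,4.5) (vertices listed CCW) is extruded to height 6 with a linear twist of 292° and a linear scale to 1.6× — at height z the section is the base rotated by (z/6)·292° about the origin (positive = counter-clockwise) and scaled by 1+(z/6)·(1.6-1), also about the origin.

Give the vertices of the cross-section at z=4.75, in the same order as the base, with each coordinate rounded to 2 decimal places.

Cross-section at z=4.75: (5.31,4.25) (-0.10,5.76) (-1.71,6.11) (-7.95,0.72) (-7.50,-3.43) (8.06,-1.75) (8.87,0.43)

t = z/height = 4.75/6 = 0.791667
s = 1 + (scale-1)·z/height = 1 + (1.6-1)·4.75/6 = 1.475000
θ = twist·z/height = 292°·4.75/6 = 231.1667° = 4.034619 rad
cos θ = -0.627057, sin θ = -0.778973 (intermediates below are computed at full precision and shown rounded to 5 d.p.)
v1: (-4.5,1) → rotate → (3.60073,2.87832) → ×s → (5.31108,4.24553) → (5.31,4.25)
v2: (-3,-2.5) → rotate → (-0.06626,3.90456) → ×s → (-0.09774,5.75923) → (-0.10,5.76)
v3: (-2.5,-3.5) → rotate → (-1.15876,4.14213) → ×s → (-1.70918,6.10965) → (-1.71,6.11)
v4: (3,-4.5) → rotate → (-5.38655,0.48484) → ×s → (-7.94516,0.71513) → (-7.95,0.72)
v5: (5,-2.5) → rotate → (-5.08272,-2.32722) → ×s → (-7.49701,-3.43265) → (-7.50,-3.43)
v6: (-2.5,5) → rotate → (5.46251,-1.18785) → ×s → (8.05720,-1.75208) → (8.06,-1.75)
v7: (-4,4.5) → rotate → (6.01361,0.29414) → ×s → (8.87007,0.43385) → (8.87,0.43)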